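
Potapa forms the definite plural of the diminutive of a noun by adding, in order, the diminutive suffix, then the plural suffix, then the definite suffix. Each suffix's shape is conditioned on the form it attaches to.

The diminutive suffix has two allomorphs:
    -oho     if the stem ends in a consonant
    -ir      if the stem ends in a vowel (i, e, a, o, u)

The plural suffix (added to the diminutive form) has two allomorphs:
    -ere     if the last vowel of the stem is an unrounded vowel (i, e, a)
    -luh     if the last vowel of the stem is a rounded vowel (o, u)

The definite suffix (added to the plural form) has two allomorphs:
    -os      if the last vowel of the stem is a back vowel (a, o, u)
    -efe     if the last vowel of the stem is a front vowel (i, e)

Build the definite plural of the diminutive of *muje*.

mujeirereefe

The final sound of *muje* is /e/, which is a vowel, so the diminutive suffix is -ir, giving *mujeir*.
The diminutive form *mujeir*: last vowel = /i/, an unrounded vowel → -ere → *mujeirere*.
The plural form *mujeirere*: last vowel = /e/, a front vowel → -efe → *mujeirereefe*.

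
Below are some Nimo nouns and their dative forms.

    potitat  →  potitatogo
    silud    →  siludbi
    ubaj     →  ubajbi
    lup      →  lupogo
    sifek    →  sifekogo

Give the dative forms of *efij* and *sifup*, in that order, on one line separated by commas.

The suffix is conditioned by the final consonant: -ogo when the stem ends in a voiceless consonant (*potitat*, *lup*, *sifek*); -bi when the stem ends in a voiced consonant (*silud*, *ubaj*).
Since the final consonant of *efij* is /j/ (voiced), it takes -bi, giving *efijbi*.
*sifup* — final consonant /p/ (voiceless) → -ogo → *sifupogo*.

efijbi, sifupogo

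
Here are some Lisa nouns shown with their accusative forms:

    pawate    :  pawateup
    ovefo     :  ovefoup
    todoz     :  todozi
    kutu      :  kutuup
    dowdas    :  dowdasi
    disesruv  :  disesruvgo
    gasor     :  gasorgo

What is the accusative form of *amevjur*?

The suffix is conditioned by the final sound: -i when the stem ends in a sibilant (*todoz*, *dowdas*); -go when the stem ends in a non-sibilant consonant (*disesruv*, *gasor*); -up when the stem ends in a vowel (*pawate*, *ovefo*, *kutu*).
Since the final sound of *amevjur* is /r/ (a non-sibilant consonant), it takes -go, giving *amevjurgo*.

amevjurgo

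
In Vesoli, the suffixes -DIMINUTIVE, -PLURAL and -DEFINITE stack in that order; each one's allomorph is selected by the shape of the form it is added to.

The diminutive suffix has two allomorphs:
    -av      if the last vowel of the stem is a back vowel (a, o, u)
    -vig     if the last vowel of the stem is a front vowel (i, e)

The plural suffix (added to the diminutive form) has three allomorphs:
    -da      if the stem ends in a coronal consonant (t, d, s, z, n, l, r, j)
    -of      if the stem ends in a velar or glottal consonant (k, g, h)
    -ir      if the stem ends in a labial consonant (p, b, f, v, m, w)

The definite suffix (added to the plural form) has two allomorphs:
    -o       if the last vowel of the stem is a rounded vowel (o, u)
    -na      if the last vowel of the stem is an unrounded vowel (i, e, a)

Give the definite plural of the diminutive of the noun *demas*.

The last vowel of *demas* is /a/, which is a back vowel, so the diminutive suffix is -av, giving *demasav*.
The diminutive form *demasav*: final consonant = /v/, labial → -ir → *demasavir*.
The plural form *demasavir* — last vowel /i/ (an unrounded vowel) → -na → *demasavirna*.

demasavirna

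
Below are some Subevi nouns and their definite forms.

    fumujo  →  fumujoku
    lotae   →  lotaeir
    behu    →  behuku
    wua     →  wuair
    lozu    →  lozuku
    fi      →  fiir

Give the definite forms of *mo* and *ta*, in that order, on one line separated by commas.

moku, tair

The alternation tracks the last vowel of the stem — -ku when the last vowel of the stem is a rounded vowel (*fumujo*, *behu*, *lozu*); -ir when the last vowel of the stem is an unrounded vowel (*lotae*, *wua*, *fi*).
*mo* — last vowel /o/ (a rounded vowel) → -ku → *moku*.
Since the last vowel of *ta* is /a/ (an unrounded vowel), it takes -ir, giving *tair*.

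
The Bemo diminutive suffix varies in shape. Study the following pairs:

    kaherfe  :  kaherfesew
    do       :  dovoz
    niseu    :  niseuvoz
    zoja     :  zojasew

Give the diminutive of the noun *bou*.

The pattern is rounding harmony: -voz when the last vowel of the stem is a rounded vowel (*do*, *niseu*); -sew when the last vowel of the stem is an unrounded vowel (*kaherfe*, *zoja*).
The last vowel of *bou* is /u/, which is a rounded vowel, so the suffix is -voz, giving *bouvoz*.

bouvoz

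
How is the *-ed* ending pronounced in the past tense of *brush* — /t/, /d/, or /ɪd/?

The stem *brush* ends in a voiceless consonant other than /t/.
The -ed suffix is realized as /ɪd/ after /t, d/; as /t/ after other voiceless consonants; and as /d/ after other voiced sounds.
So -ed on *brush* is pronounced /t/.

/t/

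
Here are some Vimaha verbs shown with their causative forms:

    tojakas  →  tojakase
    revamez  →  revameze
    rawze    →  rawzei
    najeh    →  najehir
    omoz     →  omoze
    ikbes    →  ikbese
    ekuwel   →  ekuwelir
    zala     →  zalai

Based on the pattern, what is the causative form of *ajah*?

ajahir

The pattern is sibilance of the final sound: -e when the stem ends in a sibilant (*tojakas*, *revamez*, *omoz*, *ikbes*); -ir when the stem ends in a non-sibilant consonant (*najeh*, *ekuwel*); -i when the stem ends in a vowel (*rawze*, *zala*).
*ajah* — final sound /h/ (a non-sibilant consonant) → -ir → *ajahir*.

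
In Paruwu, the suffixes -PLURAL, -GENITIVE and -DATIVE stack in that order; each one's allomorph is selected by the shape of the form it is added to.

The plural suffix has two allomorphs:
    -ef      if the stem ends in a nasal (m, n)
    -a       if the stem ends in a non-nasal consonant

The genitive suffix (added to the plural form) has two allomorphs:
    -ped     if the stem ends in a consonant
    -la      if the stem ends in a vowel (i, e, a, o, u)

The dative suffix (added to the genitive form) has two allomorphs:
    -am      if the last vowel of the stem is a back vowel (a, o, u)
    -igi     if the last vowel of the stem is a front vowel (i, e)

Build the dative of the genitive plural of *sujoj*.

*sujoj* — final consonant /j/ (non-nasal) → -a → *sujoja*.
The plural form *sujoja*: final sound = /a/, a vowel → -la → *sujojala*.
The genitive form *sujojala*: last vowel = /a/, a back vowel → -am → *sujojalaam*.

sujojalaam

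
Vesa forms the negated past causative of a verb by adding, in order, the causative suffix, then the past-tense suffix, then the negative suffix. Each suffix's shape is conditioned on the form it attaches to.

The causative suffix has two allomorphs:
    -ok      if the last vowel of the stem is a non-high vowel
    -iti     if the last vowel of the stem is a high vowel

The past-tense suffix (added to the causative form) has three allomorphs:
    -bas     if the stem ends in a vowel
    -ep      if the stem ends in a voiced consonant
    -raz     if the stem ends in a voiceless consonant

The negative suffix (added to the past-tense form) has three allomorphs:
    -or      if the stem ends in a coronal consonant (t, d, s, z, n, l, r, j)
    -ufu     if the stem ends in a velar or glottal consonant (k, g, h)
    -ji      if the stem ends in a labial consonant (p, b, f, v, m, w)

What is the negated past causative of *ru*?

The last vowel of *ru* is /u/, which is a high vowel, so the causative suffix is -iti, giving *ruiti*.
The causative form *ruiti* — final sound /i/ (a vowel) → -bas → *ruitibas*.
Since the final consonant of the past-tense form *ruitibas* is /s/ (coronal), it takes -or, giving *ruitibasor*.

ruitibasor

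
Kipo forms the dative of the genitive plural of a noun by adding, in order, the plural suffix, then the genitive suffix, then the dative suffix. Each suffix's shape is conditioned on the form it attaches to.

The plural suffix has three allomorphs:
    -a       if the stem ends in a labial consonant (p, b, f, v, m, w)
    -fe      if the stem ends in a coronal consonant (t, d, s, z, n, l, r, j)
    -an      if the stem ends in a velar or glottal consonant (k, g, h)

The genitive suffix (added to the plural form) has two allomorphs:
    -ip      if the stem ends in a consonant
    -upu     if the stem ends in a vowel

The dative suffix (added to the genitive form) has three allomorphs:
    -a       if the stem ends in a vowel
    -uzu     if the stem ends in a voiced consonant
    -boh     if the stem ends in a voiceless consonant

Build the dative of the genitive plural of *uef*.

uefaupua

*uef* — final consonant /f/ (labial) → -a → *uefa*.
The plural form *uefa* — final sound /a/ (a vowel) → -upu → *uefaupu*.
The genitive form *uefaupu*: final sound = /u/, a vowel → -a → *uefaupua*.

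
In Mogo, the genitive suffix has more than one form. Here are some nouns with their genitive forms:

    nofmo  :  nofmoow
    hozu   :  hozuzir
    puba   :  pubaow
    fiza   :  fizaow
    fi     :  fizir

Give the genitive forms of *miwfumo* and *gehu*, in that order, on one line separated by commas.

The alternation tracks the last vowel of the stem — -zir when the last vowel of the stem is a high vowel (*hozu*, *fi*); -ow when the last vowel of the stem is a non-high vowel (*nofmo*, *puba*, *fiza*).
*miwfumo* — last vowel /o/ (a non-high vowel) → -ow → *miwfumoow*.
*gehu* — last vowel /u/ (a high vowel) → -zir → *gehuzir*.

miwfumoow, gehuzir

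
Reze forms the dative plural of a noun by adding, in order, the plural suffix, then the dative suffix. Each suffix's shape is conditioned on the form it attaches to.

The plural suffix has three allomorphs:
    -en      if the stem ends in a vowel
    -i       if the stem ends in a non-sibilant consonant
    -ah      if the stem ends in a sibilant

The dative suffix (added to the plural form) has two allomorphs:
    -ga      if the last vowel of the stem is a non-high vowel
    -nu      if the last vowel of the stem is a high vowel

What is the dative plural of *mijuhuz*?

*mijuhuz* — final sound /z/ (a sibilant) → -ah → *mijuhuzah*.
Since the last vowel of the plural form *mijuhuzah* is /a/ (a non-high vowel), it takes -ga, giving *mijuhuzahga*.

mijuhuzahga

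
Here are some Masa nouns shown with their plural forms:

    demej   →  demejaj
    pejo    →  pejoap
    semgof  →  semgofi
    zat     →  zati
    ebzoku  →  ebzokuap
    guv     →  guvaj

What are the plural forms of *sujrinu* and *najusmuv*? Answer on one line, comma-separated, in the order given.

sujrinuap, najusmuvaj

The pattern is voicing of the final sound: -i when the stem ends in a voiceless consonant (*semgof*, *zat*); -aj when the stem ends in a voiced consonant (*demej*, *guv*); -ap when the stem ends in a vowel (*pejo*, *ebzoku*).
*sujrinu*: final sound = /u/, a vowel → -ap → *sujrinuap*.
*najusmuv* — final sound /v/ (a voiced consonant) → -aj → *najusmuvaj*.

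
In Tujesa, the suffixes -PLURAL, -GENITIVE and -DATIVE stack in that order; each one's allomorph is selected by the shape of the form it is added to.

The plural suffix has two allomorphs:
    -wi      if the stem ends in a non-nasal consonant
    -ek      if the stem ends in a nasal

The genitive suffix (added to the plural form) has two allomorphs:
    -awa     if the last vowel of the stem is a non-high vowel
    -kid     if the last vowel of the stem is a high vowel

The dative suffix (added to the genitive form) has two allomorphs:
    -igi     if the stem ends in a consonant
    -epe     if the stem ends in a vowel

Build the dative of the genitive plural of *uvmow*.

The final consonant of *uvmow* is /w/, which is non-nasal, so the plural suffix is -wi, giving *uvmowwi*.
Since the last vowel of the plural form *uvmowwi* is /i/ (a high vowel), it takes -kid, giving *uvmowwikid*.
The genitive form *uvmowwikid* — final sound /d/ (a consonant) → -igi → *uvmowwikidigi*.

uvmowwikidigi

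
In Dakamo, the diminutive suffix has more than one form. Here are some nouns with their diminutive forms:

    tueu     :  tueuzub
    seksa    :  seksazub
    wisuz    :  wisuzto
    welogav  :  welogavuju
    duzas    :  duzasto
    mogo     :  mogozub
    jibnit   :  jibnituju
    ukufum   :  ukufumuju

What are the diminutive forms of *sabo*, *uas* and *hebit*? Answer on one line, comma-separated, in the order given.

sabozub, uasto, hebituju

The pattern is sibilance of the final sound: -to when the stem ends in a sibilant (*wisuz*, *duzas*); -uju when the stem ends in a non-sibilant consonant (*welogav*, *jibnit*, *ukufum*); -zub when the stem ends in a vowel (*tueu*, *seksa*, *mogo*).
Since the final sound of *sabo* is /o/ (a vowel), it takes -zub, giving *sabozub*.
The final sound of *uas* is /s/, which is a sibilant, so the suffix is -to, giving *uasto*.
*hebit*: final sound = /t/, a non-sibilant consonant → -uju → *hebituju*.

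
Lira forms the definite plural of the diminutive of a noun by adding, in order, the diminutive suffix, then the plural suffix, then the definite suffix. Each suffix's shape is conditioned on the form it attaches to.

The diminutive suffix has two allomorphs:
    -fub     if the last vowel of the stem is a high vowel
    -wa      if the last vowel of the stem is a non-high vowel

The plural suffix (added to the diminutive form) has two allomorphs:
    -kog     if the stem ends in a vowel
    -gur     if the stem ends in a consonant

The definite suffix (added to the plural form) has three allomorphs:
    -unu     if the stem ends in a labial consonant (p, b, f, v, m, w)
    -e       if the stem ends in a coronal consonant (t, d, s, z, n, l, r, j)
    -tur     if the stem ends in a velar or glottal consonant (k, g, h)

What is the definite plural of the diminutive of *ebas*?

The last vowel of *ebas* is /a/, which is a non-high vowel, so the diminutive suffix is -wa, giving *ebaswa*.
The diminutive form *ebaswa* — final sound /a/ (a vowel) → -kog → *ebaswakog*.
The plural form *ebaswakog* — final consonant /g/ (velar/glottal) → -tur → *ebaswakogtur*.

ebaswakogtur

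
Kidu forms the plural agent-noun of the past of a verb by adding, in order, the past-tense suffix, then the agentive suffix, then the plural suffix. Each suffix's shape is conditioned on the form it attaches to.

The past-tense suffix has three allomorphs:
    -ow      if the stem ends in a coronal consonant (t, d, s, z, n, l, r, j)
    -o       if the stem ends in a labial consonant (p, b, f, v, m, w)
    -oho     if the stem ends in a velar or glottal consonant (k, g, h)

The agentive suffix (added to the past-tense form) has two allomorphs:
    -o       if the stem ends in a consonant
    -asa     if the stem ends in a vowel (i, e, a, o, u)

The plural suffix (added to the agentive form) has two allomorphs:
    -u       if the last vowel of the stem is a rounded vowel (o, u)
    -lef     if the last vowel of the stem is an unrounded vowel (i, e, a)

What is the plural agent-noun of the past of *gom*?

The final consonant of *gom* is /m/, which is labial, so the past-tense suffix is -o, giving *gomo*.
The past-tense form *gomo*: final sound = /o/, a vowel → -asa → *gomoasa*.
The agentive form *gomoasa*: last vowel = /a/, an unrounded vowel → -lef → *gomoasalef*.

gomoasalef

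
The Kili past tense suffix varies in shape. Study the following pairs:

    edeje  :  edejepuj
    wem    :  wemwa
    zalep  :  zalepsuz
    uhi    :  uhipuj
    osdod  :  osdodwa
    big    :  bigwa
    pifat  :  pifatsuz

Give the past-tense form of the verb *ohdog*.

The suffix is conditioned by the final sound: -suz when the stem ends in a voiceless consonant (*zalep*, *pifat*); -wa when the stem ends in a voiced consonant (*wem*, *osdod*, *big*); -puj when the stem ends in a vowel (*edeje*, *uhi*).
Since the final sound of *ohdog* is /g/ (a voiced consonant), it takes -wa, giving *ohdogwa*.

ohdogwa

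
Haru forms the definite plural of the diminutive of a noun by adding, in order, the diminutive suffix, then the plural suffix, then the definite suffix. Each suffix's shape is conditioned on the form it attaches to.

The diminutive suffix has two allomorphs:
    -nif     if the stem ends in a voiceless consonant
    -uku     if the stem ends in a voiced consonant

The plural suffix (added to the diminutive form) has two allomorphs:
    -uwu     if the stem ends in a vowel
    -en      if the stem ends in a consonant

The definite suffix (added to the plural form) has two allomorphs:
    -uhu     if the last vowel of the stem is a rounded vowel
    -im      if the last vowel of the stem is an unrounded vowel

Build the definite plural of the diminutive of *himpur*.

*himpur*: final consonant = /r/, voiced → -uku → *himpuruku*.
The diminutive form *himpuruku*: final sound = /u/, a vowel → -uwu → *himpurukuuwu*.
The plural form *himpurukuuwu* — last vowel /u/ (a rounded vowel) → -uhu → *himpurukuuwuuhu*.

himpurukuuwuuhu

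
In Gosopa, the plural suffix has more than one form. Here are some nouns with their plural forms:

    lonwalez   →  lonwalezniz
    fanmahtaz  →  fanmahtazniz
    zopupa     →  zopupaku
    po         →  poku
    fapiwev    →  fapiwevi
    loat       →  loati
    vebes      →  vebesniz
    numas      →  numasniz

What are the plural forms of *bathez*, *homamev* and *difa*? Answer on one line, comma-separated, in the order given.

bathezniz, homamevi, difaku

The alternation tracks the final sound of the stem — -niz when the stem ends in a sibilant (*lonwalez*, *fanmahtaz*, *vebes*, *numas*); -i when the stem ends in a non-sibilant consonant (*fapiwev*, *loat*); -ku when the stem ends in a vowel (*zopupa*, *po*).
The final sound of *bathez* is /z/, which is a sibilant, so the suffix is -niz, giving *bathezniz*.
*homamev* — final sound /v/ (a non-sibilant consonant) → -i → *homamevi*.
The final sound of *difa* is /a/, which is a vowel, so the suffix is -ku, giving *difaku*.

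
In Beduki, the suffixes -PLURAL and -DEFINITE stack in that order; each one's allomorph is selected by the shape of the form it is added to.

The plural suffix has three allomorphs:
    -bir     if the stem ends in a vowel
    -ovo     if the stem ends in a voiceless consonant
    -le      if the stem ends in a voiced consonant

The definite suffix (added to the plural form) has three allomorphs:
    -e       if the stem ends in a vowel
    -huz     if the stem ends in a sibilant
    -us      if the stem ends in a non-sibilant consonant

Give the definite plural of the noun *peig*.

The final sound of *peig* is /g/, which is a voiced consonant, so the plural suffix is -le, giving *peigle*.
Since the final sound of the plural form *peigle* is /e/ (a vowel), it takes -e, giving *peiglee*.

peiglee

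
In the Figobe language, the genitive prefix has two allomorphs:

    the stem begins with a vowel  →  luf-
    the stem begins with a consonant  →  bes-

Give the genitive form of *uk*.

lufuk

*uk* — first sound /u/ (a vowel) → luf- → *lufuk*.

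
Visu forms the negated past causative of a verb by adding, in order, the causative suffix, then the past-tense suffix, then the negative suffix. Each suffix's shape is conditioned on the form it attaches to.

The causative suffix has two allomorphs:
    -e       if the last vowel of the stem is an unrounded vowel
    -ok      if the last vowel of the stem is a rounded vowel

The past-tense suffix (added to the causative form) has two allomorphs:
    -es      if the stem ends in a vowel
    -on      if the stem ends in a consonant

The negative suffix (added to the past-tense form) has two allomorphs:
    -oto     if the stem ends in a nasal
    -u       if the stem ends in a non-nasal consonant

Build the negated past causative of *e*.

The last vowel of *e* is /e/, which is an unrounded vowel, so the causative suffix is -e, giving *ee*.
Since the final sound of the causative form *ee* is /e/ (a vowel), it takes -es, giving *eees*.
Since the final consonant of the past-tense form *eees* is /s/ (non-nasal), it takes -u, giving *eeesu*.

eeesu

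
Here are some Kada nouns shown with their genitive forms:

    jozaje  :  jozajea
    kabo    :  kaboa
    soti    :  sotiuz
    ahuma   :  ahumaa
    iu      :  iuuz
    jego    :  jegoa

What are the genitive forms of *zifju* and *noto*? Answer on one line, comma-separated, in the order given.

The alternation tracks the last vowel of the stem — -uz when the last vowel of the stem is a high vowel (*soti*, *iu*); -a when the last vowel of the stem is a non-high vowel (*jozaje*, *kabo*, *ahuma*, *jego*).
Since the last vowel of *zifju* is /u/ (a high vowel), it takes -uz, giving *zifjuuz*.
Since the last vowel of *noto* is /o/ (a non-high vowel), it takes -a, giving *notoa*.

zifjuuz, notoa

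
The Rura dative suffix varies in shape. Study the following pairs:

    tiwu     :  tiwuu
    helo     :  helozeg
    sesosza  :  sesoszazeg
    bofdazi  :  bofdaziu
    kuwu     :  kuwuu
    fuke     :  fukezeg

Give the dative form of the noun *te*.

tezeg

The alternation tracks the last vowel of the stem — -u when the last vowel of the stem is a high vowel (*tiwu*, *bofdazi*, *kuwu*); -zeg when the last vowel of the stem is a non-high vowel (*helo*, *sesosza*, *fuke*).
*te* — last vowel /e/ (a non-high vowel) → -zeg → *tezeg*.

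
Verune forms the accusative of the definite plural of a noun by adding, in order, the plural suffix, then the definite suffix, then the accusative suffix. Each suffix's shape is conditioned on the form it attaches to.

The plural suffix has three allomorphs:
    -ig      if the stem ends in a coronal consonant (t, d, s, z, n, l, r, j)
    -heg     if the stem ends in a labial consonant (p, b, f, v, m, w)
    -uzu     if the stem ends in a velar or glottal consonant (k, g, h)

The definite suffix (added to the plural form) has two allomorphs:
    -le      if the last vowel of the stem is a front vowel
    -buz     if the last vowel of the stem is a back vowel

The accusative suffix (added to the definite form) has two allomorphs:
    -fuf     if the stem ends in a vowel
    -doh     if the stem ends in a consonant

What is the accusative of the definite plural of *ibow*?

ibowheglefuf

The final consonant of *ibow* is /w/, which is labial, so the plural suffix is -heg, giving *ibowheg*.
Since the last vowel of the plural form *ibowheg* is /e/ (a front vowel), it takes -le, giving *ibowhegle*.
The definite form *ibowhegle*: final sound = /e/, a vowel → -fuf → *ibowheglefuf*.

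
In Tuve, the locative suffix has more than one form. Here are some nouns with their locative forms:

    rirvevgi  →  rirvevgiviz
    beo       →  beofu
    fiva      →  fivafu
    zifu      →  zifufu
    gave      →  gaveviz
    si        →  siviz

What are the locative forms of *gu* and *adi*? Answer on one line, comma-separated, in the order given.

The pattern is front/back vowel harmony: -viz when the last vowel of the stem is a front vowel (*rirvevgi*, *gave*, *si*); -fu when the last vowel of the stem is a back vowel (*beo*, *fiva*, *zifu*).
*gu* — last vowel /u/ (a back vowel) → -fu → *gufu*.
Since the last vowel of *adi* is /i/ (a front vowel), it takes -viz, giving *adiviz*.

gufu, adiviz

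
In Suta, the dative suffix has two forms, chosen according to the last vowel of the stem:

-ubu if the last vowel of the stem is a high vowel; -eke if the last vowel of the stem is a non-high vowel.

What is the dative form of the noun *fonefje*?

fonefjeeke

The last vowel of *fonefje* is /e/, which is a non-high vowel, so the suffix is -eke, giving *fonefjeeke*.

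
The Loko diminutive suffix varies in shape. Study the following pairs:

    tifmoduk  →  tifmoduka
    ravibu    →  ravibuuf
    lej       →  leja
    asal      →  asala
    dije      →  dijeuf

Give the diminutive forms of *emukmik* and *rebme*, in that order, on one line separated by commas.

The pattern is consonant vs. vowel: -a when the stem ends in a consonant (*tifmoduk*, *lej*, *asal*); -uf when the stem ends in a vowel (*ravibu*, *dije*).
*emukmik*: final sound = /k/, a consonant → -a → *emukmika*.
The final sound of *rebme* is /e/, which is a vowel, so the suffix is -uf, giving *rebmeuf*.

emukmika, rebmeuf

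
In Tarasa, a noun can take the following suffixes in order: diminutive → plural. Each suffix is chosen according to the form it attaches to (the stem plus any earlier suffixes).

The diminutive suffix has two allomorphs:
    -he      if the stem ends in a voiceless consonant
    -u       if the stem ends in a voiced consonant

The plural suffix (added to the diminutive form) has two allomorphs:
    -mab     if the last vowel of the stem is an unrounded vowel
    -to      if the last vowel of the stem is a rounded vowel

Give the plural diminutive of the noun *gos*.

*gos*: final consonant = /s/, voiceless → -he → *goshe*.
Since the last vowel of the diminutive form *goshe* is /e/ (an unrounded vowel), it takes -mab, giving *goshemab*.

goshemab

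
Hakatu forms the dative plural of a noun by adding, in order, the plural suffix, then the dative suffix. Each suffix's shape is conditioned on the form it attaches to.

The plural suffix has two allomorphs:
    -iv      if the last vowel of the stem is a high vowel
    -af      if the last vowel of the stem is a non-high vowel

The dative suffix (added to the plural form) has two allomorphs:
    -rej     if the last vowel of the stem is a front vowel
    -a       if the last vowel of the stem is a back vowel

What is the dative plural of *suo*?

*suo*: last vowel = /o/, a non-high vowel → -af → *suoaf*.
The plural form *suoaf*: last vowel = /a/, a back vowel → -a → *suoafa*.

suoafa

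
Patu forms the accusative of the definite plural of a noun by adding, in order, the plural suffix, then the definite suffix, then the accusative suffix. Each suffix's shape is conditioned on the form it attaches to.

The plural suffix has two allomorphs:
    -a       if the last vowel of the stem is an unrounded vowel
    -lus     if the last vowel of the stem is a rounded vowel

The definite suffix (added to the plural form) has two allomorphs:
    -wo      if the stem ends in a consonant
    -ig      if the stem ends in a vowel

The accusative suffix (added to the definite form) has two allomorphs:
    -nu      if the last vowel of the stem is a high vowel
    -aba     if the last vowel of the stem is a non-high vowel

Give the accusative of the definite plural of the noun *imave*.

*imave* — last vowel /e/ (an unrounded vowel) → -a → *imavea*.
The plural form *imavea* — final sound /a/ (a vowel) → -ig → *imaveaig*.
The definite form *imaveaig*: last vowel = /i/, a high vowel → -nu → *imaveaignu*.

imaveaignu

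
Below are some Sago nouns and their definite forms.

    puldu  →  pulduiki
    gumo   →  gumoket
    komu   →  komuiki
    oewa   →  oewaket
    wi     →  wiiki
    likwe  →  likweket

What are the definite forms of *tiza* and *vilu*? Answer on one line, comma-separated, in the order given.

Looking at the last vowel of each stem: -iki when the last vowel of the stem is a high vowel (*puldu*, *komu*, *wi*); -ket when the last vowel of the stem is a non-high vowel (*gumo*, *oewa*, *likwe*).
*tiza* — last vowel /a/ (a non-high vowel) → -ket → *tizaket*.
The last vowel of *vilu* is /u/, which is a high vowel, so the suffix is -iki, giving *viluiki*.

tizaket, viluiki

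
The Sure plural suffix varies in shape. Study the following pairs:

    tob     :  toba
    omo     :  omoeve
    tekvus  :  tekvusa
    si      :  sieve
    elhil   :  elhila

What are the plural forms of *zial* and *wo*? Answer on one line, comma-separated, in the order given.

The pattern is consonant vs. vowel: -a when the stem ends in a consonant (*tob*, *tekvus*, *elhil*); -eve when the stem ends in a vowel (*omo*, *si*).
*zial* — final sound /l/ (a consonant) → -a → *ziala*.
*wo*: final sound = /o/, a vowel → -eve → *woeve*.

ziala, woeve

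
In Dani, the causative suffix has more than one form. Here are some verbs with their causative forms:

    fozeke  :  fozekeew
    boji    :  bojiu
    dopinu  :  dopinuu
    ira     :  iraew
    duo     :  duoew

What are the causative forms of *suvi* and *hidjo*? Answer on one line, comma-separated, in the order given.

The alternation tracks the last vowel of the stem — -u when the last vowel of the stem is a high vowel (*boji*, *dopinu*); -ew when the last vowel of the stem is a non-high vowel (*fozeke*, *ira*, *duo*).
*suvi* — last vowel /i/ (a high vowel) → -u → *suviu*.
*hidjo* — last vowel /o/ (a non-high vowel) → -ew → *hidjoew*.

suviu, hidjoew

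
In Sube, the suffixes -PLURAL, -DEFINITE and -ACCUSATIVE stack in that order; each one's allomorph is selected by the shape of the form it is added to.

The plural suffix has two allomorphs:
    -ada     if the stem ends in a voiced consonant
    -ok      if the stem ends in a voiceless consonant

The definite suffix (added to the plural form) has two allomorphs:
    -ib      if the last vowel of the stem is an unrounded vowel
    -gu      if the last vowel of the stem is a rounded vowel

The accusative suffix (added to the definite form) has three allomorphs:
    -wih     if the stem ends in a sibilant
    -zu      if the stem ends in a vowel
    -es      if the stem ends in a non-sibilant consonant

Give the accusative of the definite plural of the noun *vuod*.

*vuod* — final consonant /d/ (voiced) → -ada → *vuodada*.
Since the last vowel of the plural form *vuodada* is /a/ (an unrounded vowel), it takes -ib, giving *vuodadaib*.
The final sound of the definite form *vuodadaib* is /b/, which is a non-sibilant consonant, so the accusative suffix is -es, giving *vuodadaibes*.

vuodadaibes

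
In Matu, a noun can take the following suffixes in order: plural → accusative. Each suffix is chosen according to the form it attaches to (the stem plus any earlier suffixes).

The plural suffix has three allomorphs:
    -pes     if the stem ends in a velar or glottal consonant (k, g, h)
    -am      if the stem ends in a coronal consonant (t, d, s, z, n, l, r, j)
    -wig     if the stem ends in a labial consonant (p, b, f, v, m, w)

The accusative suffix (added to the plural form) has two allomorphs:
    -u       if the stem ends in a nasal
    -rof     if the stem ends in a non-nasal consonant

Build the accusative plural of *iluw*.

*iluw*: final consonant = /w/, labial → -wig → *iluwwig*.
The final consonant of the plural form *iluwwig* is /g/, which is non-nasal, so the accusative suffix is -rof, giving *iluwwigrof*.

iluwwigrof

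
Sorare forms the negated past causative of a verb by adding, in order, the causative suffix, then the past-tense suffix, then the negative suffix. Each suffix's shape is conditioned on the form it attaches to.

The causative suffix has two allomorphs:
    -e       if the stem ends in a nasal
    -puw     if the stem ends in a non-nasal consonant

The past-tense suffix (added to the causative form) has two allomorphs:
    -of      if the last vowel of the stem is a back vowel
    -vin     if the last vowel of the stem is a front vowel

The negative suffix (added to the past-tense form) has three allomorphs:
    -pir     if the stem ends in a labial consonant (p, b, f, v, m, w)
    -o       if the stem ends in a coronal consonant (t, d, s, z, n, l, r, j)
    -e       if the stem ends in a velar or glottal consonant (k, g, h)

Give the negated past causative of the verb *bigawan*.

bigawanevino

*bigawan* — final consonant /n/ (a nasal) → -e → *bigawane*.
Since the last vowel of the causative form *bigawane* is /e/ (a front vowel), it takes -vin, giving *bigawanevin*.
The past-tense form *bigawanevin*: final consonant = /n/, coronal → -o → *bigawanevino*.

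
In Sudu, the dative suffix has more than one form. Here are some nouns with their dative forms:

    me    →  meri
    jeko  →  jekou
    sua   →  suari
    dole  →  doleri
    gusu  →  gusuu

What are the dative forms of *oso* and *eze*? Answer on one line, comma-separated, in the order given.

osou, ezeri

The pattern is rounding harmony: -u when the last vowel of the stem is a rounded vowel (*jeko*, *gusu*); -ri when the last vowel of the stem is an unrounded vowel (*me*, *sua*, *dole*).
*oso* — last vowel /o/ (a rounded vowel) → -u → *osou*.
The last vowel of *eze* is /e/, which is an unrounded vowel, so the suffix is -ri, giving *ezeri*.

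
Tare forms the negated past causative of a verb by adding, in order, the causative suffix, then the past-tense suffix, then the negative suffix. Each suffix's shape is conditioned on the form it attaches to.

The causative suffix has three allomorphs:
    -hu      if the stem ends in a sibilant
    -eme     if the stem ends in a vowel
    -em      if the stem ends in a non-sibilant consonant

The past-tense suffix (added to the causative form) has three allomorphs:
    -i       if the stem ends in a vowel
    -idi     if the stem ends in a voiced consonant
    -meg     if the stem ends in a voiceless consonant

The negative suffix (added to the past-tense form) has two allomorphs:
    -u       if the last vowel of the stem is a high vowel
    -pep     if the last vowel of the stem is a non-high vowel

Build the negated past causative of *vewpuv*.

*vewpuv* — final sound /v/ (a non-sibilant consonant) → -em → *vewpuvem*.
The causative form *vewpuvem* — final sound /m/ (a voiced consonant) → -idi → *vewpuvemidi*.
Since the last vowel of the past-tense form *vewpuvemidi* is /i/ (a high vowel), it takes -u, giving *vewpuvemidiu*.

vewpuvemidiu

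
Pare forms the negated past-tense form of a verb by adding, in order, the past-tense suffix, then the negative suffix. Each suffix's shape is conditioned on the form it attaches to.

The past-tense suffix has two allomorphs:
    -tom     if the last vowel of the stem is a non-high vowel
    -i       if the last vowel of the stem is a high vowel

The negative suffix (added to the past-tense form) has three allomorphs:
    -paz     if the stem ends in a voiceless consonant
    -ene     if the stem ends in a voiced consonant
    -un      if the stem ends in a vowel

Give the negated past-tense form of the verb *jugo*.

jugotomene

Since the last vowel of *jugo* is /o/ (a non-high vowel), it takes -tom, giving *jugotom*.
The past-tense form *jugotom* — final sound /m/ (a voiced consonant) → -ene → *jugotomene*.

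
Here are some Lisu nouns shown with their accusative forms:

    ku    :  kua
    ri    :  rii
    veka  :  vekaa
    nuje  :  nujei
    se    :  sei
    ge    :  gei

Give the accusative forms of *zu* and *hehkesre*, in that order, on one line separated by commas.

zua, hehkesrei

Looking at the last vowel of each stem: -i when the last vowel of the stem is a front vowel (*ri*, *nuje*, *se*, *ge*); -a when the last vowel of the stem is a back vowel (*ku*, *veka*).
The last vowel of *zu* is /u/, which is a back vowel, so the suffix is -a, giving *zua*.
The last vowel of *hehkesre* is /e/, which is a front vowel, so the suffix is -i, giving *hehkesrei*.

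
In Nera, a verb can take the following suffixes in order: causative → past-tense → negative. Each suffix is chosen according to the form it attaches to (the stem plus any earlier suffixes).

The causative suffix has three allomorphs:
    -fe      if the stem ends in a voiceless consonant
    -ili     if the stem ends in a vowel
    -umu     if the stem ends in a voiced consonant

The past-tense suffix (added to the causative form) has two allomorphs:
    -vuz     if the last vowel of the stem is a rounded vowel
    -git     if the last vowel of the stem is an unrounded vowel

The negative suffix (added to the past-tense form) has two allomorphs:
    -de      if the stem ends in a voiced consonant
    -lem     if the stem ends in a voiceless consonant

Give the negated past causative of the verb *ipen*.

ipenumuvuzde

Since the final sound of *ipen* is /n/ (a voiced consonant), it takes -umu, giving *ipenumu*.
The last vowel of the causative form *ipenumu* is /u/, which is a rounded vowel, so the past-tense suffix is -vuz, giving *ipenumuvuz*.
Since the final consonant of the past-tense form *ipenumuvuz* is /z/ (voiced), it takes -de, giving *ipenumuvuzde*.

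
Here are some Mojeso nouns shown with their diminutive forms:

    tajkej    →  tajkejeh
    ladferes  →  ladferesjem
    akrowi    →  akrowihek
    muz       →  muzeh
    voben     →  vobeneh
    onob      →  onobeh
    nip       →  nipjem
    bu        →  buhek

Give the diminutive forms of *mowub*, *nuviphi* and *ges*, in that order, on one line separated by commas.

The suffix is conditioned by the final sound: -jem when the stem ends in a voiceless consonant (*ladferes*, *nip*); -eh when the stem ends in a voiced consonant (*tajkej*, *muz*, *voben*, *onob*); -hek when the stem ends in a vowel (*akrowi*, *bu*).
*mowub* — final sound /b/ (a voiced consonant) → -eh → *mowubeh*.
Since the final sound of *nuviphi* is /i/ (a vowel), it takes -hek, giving *nuviphihek*.
*ges* — final sound /s/ (a voiceless consonant) → -jem → *gesjem*.

mowubeh, nuviphihek, gesjem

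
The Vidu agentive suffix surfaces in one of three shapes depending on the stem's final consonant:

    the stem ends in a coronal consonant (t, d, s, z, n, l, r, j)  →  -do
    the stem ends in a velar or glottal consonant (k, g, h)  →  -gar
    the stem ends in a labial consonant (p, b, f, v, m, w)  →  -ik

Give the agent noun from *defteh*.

deftehgar

The final consonant of *defteh* is /h/, which is velar/glottal, so the suffix is -gar, giving *deftehgar*.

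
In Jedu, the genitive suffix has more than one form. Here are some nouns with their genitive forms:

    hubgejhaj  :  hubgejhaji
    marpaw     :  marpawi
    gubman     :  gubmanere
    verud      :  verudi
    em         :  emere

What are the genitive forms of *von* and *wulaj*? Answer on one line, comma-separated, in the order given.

The suffix is conditioned by the final consonant: -ere when the stem ends in a nasal (*gubman*, *em*); -i when the stem ends in a non-nasal consonant (*hubgejhaj*, *marpaw*, *verud*).
*von* — final consonant /n/ (a nasal) → -ere → *vonere*.
*wulaj*: final consonant = /j/, non-nasal → -i → *wulaji*.

vonere, wulaji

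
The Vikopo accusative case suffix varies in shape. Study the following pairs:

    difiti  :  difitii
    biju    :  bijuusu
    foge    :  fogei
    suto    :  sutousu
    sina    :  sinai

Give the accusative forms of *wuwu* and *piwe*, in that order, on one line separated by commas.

wuwuusu, piwei

The pattern is rounding harmony: -usu when the last vowel of the stem is a rounded vowel (*biju*, *suto*); -i when the last vowel of the stem is an unrounded vowel (*difiti*, *foge*, *sina*).
Since the last vowel of *wuwu* is /u/ (a rounded vowel), it takes -usu, giving *wuwuusu*.
*piwe* — last vowel /e/ (an unrounded vowel) → -i → *piwei*.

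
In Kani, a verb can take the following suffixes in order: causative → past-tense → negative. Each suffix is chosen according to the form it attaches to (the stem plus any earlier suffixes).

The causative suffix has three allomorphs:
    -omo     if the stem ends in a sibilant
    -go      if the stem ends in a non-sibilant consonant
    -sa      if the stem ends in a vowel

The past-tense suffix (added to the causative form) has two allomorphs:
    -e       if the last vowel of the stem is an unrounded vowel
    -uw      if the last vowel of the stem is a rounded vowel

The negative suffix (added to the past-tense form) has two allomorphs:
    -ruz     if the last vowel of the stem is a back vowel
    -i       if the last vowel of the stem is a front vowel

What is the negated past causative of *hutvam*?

*hutvam*: final sound = /m/, a non-sibilant consonant → -go → *hutvamgo*.
Since the last vowel of the causative form *hutvamgo* is /o/ (a rounded vowel), it takes -uw, giving *hutvamgouw*.
The past-tense form *hutvamgouw* — last vowel /u/ (a back vowel) → -ruz → *hutvamgouwruz*.

hutvamgouwruz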